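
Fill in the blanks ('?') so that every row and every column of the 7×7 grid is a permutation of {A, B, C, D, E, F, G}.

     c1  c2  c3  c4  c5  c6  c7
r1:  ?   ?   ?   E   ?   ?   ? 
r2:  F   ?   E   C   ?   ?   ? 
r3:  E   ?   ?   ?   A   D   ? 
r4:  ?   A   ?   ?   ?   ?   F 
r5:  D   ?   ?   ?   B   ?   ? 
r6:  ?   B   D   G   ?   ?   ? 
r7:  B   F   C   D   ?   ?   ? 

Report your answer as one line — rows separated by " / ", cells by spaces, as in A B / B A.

G C A E F B D / F D E C G A B / E G B F A D C / C A G B D E F / D E F A B C G / A B D G C F E / B F C D E G A

(r4,c4): row 4 has {A,F}; column 4 has {C,D,E,G}, so it must be B.
(r3,c4): row 3 has {A,D,E}; column 4 has {B,C,D,E,G}, so it must be F.
(r4,c3): row 4 has {A,B,F}; column 3 has {C,D,E}, so it must be G.
(r5,c4): row 5 has {B,D}; column 4 has {B,C,D,E,F,G}, so it must be A.
(r3,c3): row 3 has {A,D,E,F}; column 3 has {C,D,E,G}, so it must be B.
(r4,c1): row 4 has {A,B,F,G}; column 1 has {B,D,E,F}, so it must be C.
(r4,c6): row 4 has {A,B,C,F,G}; column 6 has {D}, so it must be E.
(r5,c3): row 5 has {A,B,D}; column 3 has {B,C,D,E,G}, so it must be F.
(r6,c1): row 6 has {B,D,G}; column 1 has {B,C,D,E,F}, so it must be A.
(r1,c1): row 1 has {E}; column 1 has {A,B,C,D,E,F}, so it must be G.
(r1,c3): row 1 has {E,G}; column 3 has {B,C,D,E,F,G}, so it must be A.
(r4,c5): row 4 has {A,B,C,E,F,G}; column 5 has {A,B}, so it must be D.
(r2,c5): row 2 has {C,E,F}; column 5 has {A,B,D}, so it must be G.
(r7,c5): row 7 has {B,C,D,F}; column 5 has {A,B,D,G}, so it must be E.
(r2,c2): row 2 has {C,E,F,G}; column 2 has {A,B,F}, so it must be D.
(r1,c2): row 1 has {A,E,G}; column 2 has {A,B,D,F}, so it must be C.
(r1,c5): row 1 has {A,C,E,G}; column 5 has {A,B,D,E,G}, so it must be F.
(r1,c6): row 1 has {A,C,E,F,G}; column 6 has {D,E}, so it must be B.
(r1,c7): row 1 has {A,B,C,E,F,G}; column 7 has {F}, so it must be D.
(r2,c6): row 2 has {C,D,E,F,G}; column 6 has {B,D,E}, so it must be A.
(r2,c7): row 2 has {A,C,D,E,F,G}; column 7 has {D,F}, so it must be B.
(r3,c2): row 3 has {A,B,D,E,F}; column 2 has {A,B,C,D,F}, so it must be G.
(r3,c7): row 3 has {A,B,D,E,F,G}; column 7 has {B,D,F}, so it must be C.
(r5,c2): row 5 has {A,B,D,F}; column 2 has {A,B,C,D,F,G}, so it must be E.
(r5,c7): row 5 has {A,B,D,E,F}; column 7 has {B,C,D,F}, so it must be G.
(r6,c5): row 6 has {A,B,D,G}; column 5 has {A,B,D,E,F,G}, so it must be C.
(r6,c6): row 6 has {A,B,C,D,G}; column 6 has {A,B,D,E}, so it must be F.
(r6,c7): row 6 has {A,B,C,D,F,G}; column 7 has {B,C,D,F,G}, so it must be E.
(r7,c6): row 7 has {B,C,D,E,F}; column 6 has {A,B,D,E,F}, so it must be G.
(r7,c7): row 7 has {B,C,D,E,F,G}; column 7 has {B,C,D,E,F,G}, so it must be A.
(r5,c6): row 5 has {A,B,D,E,F,G}; column 6 has {A,B,D,E,F,G}, so it must be C.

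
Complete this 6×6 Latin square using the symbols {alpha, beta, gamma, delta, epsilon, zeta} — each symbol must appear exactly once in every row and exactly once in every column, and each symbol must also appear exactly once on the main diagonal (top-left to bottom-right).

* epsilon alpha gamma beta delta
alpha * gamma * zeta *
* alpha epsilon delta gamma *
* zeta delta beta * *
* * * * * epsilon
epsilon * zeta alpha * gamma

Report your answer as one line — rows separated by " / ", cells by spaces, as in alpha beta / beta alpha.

(r1,c1) = zeta
(r2,c2) = delta
(r2,c4) = epsilon
(r2,c6) = beta
(r3,c1) = beta
(r3,c6) = zeta
(r4,c1) = gamma
(r4,c6) = alpha
(r5,c1) = delta
(r5,c3) = beta
(r5,c4) = zeta
(r5,c5) = alpha
(r6,c2) = beta
(r6,c5) = delta
(r4,c5) = epsilon
(r5,c2) = gamma

zeta epsilon alpha gamma beta delta / alpha delta gamma epsilon zeta beta / beta alpha epsilon delta gamma zeta / gamma zeta delta beta epsilon alpha / delta gamma beta zeta alpha epsilon / epsilon beta zeta alpha delta gamma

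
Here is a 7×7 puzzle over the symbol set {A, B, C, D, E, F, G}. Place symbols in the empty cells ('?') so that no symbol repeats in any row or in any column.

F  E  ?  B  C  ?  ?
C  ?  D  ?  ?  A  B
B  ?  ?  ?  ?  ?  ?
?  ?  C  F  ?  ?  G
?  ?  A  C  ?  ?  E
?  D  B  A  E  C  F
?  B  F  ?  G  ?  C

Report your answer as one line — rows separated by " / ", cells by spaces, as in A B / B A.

F E G B C D A / C G D E F A B / B C E G A F D / E A C F D B G / D F A C B G E / G D B A E C F / A B F D G E C

Cell (r1,c3): row 1 has {B,C,E,F}; column 3 has {A,B,C,D,F} → G.
Cell (r1,c6): row 1 has {B,C,E,F,G}; column 6 has {A,C} → D.
Cell (r1,c7): row 1 has {B,C,D,E,F,G}; column 7 has {B,C,E,F,G} → A.
Cell (r2,c5): row 2 has {A,B,C,D}; column 5 has {C,E,G} → F.
Cell (r3,c3): row 3 has {B}; column 3 has {A,B,C,D,F,G} → E.
Cell (r3,c7): row 3 has {B,E}; column 7 has {A,B,C,E,F,G} → D.
Cell (r4,c2): row 4 has {C,F,G}; column 2 has {B,D,E} → A.
Cell (r6,c1): row 6 has {A,B,C,D,E,F}; column 1 has {B,C,F} → G.
Cell (r7,c6): row 7 has {B,C,F,G}; column 6 has {A,C,D} → E.
Cell (r2,c2): row 2 has {A,B,C,D,F}; column 2 has {A,B,D,E} → G.
Cell (r2,c4): row 2 has {A,B,C,D,F,G}; column 4 has {A,B,C,F} → E.
Cell (r3,c4): row 3 has {B,D,E}; column 4 has {A,B,C,E,F} → G.
Cell (r3,c5): row 3 has {B,D,E,G}; column 5 has {C,E,F,G} → A.
Cell (r3,c6): row 3 has {A,B,D,E,G}; column 6 has {A,C,D,E} → F.
Cell (r4,c6): row 4 has {A,C,F,G}; column 6 has {A,C,D,E,F} → B.
Cell (r5,c1): row 5 has {A,C,E}; column 1 has {B,C,F,G} → D.
Cell (r5,c2): row 5 has {A,C,D,E}; column 2 has {A,B,D,E,G} → F.
Cell (r5,c5): row 5 has {A,C,D,E,F}; column 5 has {A,C,E,F,G} → B.
Cell (r5,c6): row 5 has {A,B,C,D,E,F}; column 6 has {A,B,C,D,E,F} → G.
Cell (r7,c1): row 7 has {B,C,E,F,G}; column 1 has {B,C,D,F,G} → A.
Cell (r7,c4): row 7 has {A,B,C,E,F,G}; column 4 has {A,B,C,E,F,G} → D.
Cell (r3,c2): row 3 has {A,B,D,E,F,G}; column 2 has {A,B,D,E,F,G} → C.
Cell (r4,c1): row 4 has {A,B,C,F,G}; column 1 has {A,B,C,D,F,G} → E.
Cell (r4,c5): row 4 has {A,B,C,E,F,G}; column 5 has {A,B,C,E,F,G} → D.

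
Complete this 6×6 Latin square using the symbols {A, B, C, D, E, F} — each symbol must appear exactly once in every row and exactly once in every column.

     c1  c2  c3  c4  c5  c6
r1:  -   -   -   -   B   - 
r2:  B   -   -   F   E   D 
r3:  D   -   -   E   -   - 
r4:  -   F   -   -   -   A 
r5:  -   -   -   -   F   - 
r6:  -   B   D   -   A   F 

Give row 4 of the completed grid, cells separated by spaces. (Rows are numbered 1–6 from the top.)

C F E B D A

(r3,c5) = C
(r3,c6) = B
(r4,c5) = D
(r6,c4) = C
(r3,c2) = A
(r3,c3) = F
(r4,c4) = B
(r6,c1) = E
(r2,c2) = C
(r2,c3) = A
(r4,c1) = C
(r4,c3) = E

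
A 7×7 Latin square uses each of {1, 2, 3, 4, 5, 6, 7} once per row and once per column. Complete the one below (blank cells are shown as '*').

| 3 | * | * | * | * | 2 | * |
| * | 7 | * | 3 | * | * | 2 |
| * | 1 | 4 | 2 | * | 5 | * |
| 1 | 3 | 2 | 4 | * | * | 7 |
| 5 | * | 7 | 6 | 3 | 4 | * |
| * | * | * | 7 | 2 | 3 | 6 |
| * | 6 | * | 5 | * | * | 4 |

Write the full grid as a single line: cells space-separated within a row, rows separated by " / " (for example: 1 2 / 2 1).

3 4 6 1 7 2 5 / 6 7 5 3 4 1 2 / 7 1 4 2 6 5 3 / 1 3 2 4 5 6 7 / 5 2 7 6 3 4 1 / 4 5 1 7 2 3 6 / 2 6 3 5 1 7 4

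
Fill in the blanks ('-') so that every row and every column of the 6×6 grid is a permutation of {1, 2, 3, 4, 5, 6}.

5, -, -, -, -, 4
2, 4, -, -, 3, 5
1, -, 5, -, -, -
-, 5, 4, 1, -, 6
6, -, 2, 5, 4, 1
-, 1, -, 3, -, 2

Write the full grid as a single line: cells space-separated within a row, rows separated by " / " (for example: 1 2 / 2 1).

5 6 3 2 1 4 / 2 4 1 6 3 5 / 1 2 5 4 6 3 / 3 5 4 1 2 6 / 6 3 2 5 4 1 / 4 1 6 3 5 2

(r2,c4): row 2 has {2,3,4,5}; column 4 has {1,3,5}, so it must be 6.
(r3,c6): row 3 has {1,5}; column 6 has {1,2,4,5,6}, so it must be 3.
(r4,c1): row 4 has {1,4,5,6}; column 1 has {1,2,5,6}, so it must be 3.
(r4,c5): row 4 has {1,3,4,5,6}; column 5 has {3,4}, so it must be 2.
(r5,c2): row 5 has {1,2,4,5,6}; column 2 has {1,4,5}, so it must be 3.
(r6,c1): row 6 has {1,2,3}; column 1 has {1,2,3,5,6}, so it must be 4.
(r6,c3): row 6 has {1,2,3,4}; column 3 has {2,4,5}, so it must be 6.
(r6,c5): row 6 has {1,2,3,4,6}; column 5 has {2,3,4}, so it must be 5.
(r1,c4): row 1 has {4,5}; column 4 has {1,3,5,6}, so it must be 2.
(r2,c3): row 2 has {2,3,4,5,6}; column 3 has {2,4,5,6}, so it must be 1.
(r3,c4): row 3 has {1,3,5}; column 4 has {1,2,3,5,6}, so it must be 4.
(r3,c5): row 3 has {1,3,4,5}; column 5 has {2,3,4,5}, so it must be 6.
(r1,c2): row 1 has {2,4,5}; column 2 has {1,3,4,5}, so it must be 6.
(r1,c3): row 1 has {2,4,5,6}; column 3 has {1,2,4,5,6}, so it must be 3.
(r1,c5): row 1 has {2,3,4,5,6}; column 5 has {2,3,4,5,6}, so it must be 1.
(r3,c2): row 3 has {1,3,4,5,6}; column 2 has {1,3,4,5,6}, so it must be 2.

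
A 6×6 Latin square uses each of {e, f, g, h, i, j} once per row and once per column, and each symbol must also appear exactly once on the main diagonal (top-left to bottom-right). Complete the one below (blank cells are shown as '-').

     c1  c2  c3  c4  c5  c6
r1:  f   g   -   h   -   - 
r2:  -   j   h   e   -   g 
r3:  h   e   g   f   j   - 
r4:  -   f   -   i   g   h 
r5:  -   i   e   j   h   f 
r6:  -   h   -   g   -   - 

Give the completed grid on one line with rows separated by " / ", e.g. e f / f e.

f g i h e j / i j h e f g / h e g f j i / e f j i g h / g i e j h f / j h f g i e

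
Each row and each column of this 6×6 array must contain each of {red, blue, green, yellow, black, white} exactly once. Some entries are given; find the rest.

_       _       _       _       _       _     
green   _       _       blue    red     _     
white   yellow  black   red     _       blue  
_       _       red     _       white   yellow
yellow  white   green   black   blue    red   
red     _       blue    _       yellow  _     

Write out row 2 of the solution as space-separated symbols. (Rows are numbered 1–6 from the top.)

Cell (r2,c2): row 2 has {red,blue,green}; column 2 has {yellow,white} → black.
Cell (r2,c6): row 2 has {red,blue,green,black}; column 6 has {red,blue,yellow} → white.
Cell (r3,c5): row 3 has {red,blue,yellow,black,white}; column 5 has {red,blue,yellow,white} → green.
Cell (r4,c4): row 4 has {red,yellow,white}; column 4 has {red,blue,black} → green.
Cell (r6,c2): row 6 has {red,blue,yellow}; column 2 has {yellow,black,white} → green.
Cell (r6,c4): row 6 has {red,blue,green,yellow}; column 4 has {red,blue,green,black} → white.
Cell (r6,c6): row 6 has {red,blue,green,yellow,white}; column 6 has {red,blue,yellow,white} → black.
Cell (r1,c4): row 1 is empty so far; column 4 has {red,blue,green,black,white} → yellow.
Cell (r1,c5): row 1 has {yellow}; column 5 has {red,blue,green,yellow,white} → black.
Cell (r1,c6): row 1 has {yellow,black}; column 6 has {red,blue,yellow,black,white} → green.
Cell (r2,c3): row 2 has {red,blue,green,black,white}; column 3 has {red,blue,green,black} → yellow.

green black yellow blue red white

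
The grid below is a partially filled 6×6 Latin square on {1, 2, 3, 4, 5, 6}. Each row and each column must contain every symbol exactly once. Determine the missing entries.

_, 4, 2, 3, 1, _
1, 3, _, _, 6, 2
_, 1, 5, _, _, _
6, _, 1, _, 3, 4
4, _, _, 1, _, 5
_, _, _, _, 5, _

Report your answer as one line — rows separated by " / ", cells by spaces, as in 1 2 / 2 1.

5 4 2 3 1 6 / 1 3 4 5 6 2 / 2 1 5 6 4 3 / 6 5 1 2 3 4 / 4 6 3 1 2 5 / 3 2 6 4 5 1

(r1,c1) = 5
(r1,c6) = 6
(r2,c3) = 4
(r2,c4) = 5
(r3,c6) = 3
(r4,c4) = 2
(r5,c5) = 2
(r6,c6) = 1
(r3,c1) = 2
(r3,c5) = 4
(r4,c2) = 5
(r5,c2) = 6
(r5,c3) = 3
(r6,c1) = 3
(r6,c2) = 2
(r6,c3) = 6
(r6,c4) = 4
(r3,c4) = 6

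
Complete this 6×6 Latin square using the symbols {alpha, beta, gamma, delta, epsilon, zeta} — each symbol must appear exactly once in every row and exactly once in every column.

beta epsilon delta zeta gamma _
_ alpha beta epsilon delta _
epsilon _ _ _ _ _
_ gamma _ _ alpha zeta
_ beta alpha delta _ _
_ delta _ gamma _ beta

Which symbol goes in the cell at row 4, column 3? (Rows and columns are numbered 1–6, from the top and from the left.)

(r1,c6) = alpha
(r2,c6) = gamma
(r3,c2) = zeta
(r3,c3) = gamma
(r3,c5) = beta
(r3,c6) = delta
(r4,c1) = delta
(r4,c3) = epsilon

epsilon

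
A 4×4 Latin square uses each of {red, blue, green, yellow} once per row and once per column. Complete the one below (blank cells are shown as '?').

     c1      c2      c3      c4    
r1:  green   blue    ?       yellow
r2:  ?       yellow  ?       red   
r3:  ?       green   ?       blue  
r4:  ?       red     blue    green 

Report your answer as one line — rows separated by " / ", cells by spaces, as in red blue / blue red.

green blue red yellow / blue yellow green red / red green yellow blue / yellow red blue green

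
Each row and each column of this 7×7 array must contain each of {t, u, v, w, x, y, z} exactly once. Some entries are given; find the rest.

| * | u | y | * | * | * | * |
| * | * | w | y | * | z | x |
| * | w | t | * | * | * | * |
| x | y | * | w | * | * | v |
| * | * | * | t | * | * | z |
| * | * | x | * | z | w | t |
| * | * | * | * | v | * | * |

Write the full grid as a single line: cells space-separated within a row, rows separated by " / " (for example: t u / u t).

(r1,c7) = w
(r6,c2) = v
(r6,c4) = u
(r2,c2) = t
(r2,c5) = u
(r4,c5) = t
(r4,c6) = u
(r5,c2) = x
(r6,c1) = y
(r7,c2) = z
(r7,c3) = u
(r7,c4) = x
(r7,c7) = y
(r1,c5) = x
(r2,c1) = v
(r3,c5) = y
(r3,c7) = u
(r4,c3) = z
(r5,c3) = v
(r5,c5) = w
(r5,c6) = y
(r7,c6) = t
(r1,c6) = v
(r3,c1) = z
(r3,c4) = v
(r3,c6) = x
(r5,c1) = u
(r7,c1) = w
(r1,c1) = t
(r1,c4) = z

t u y z x v w / v t w y u z x / z w t v y x u / x y z w t u v / u x v t w y z / y v x u z w t / w z u x v t y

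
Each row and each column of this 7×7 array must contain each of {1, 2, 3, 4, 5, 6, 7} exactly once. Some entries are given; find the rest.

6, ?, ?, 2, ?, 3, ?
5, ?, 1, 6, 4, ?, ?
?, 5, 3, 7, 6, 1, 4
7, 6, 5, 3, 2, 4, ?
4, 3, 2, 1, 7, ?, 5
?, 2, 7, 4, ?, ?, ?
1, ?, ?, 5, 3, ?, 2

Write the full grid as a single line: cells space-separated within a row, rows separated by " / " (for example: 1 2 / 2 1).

6 1 4 2 5 3 7 / 5 7 1 6 4 2 3 / 2 5 3 7 6 1 4 / 7 6 5 3 2 4 1 / 4 3 2 1 7 6 5 / 3 2 7 4 1 5 6 / 1 4 6 5 3 7 2

Cell (r1,c3): row 1 has {2,3,6}; column 3 has {1,2,3,5,7} → 4.
Cell (r2,c2): row 2 has {1,4,5,6}; column 2 has {2,3,5,6} → 7.
Cell (r2,c6): row 2 has {1,4,5,6,7}; column 6 has {1,3,4} → 2.
Cell (r2,c7): row 2 has {1,2,4,5,6,7}; column 7 has {2,4,5} → 3.
Cell (r3,c1): row 3 has {1,3,4,5,6,7}; column 1 has {1,4,5,6,7} → 2.
Cell (r4,c7): row 4 has {2,3,4,5,6,7}; column 7 has {2,3,4,5} → 1.
Cell (r5,c6): row 5 has {1,2,3,4,5,7}; column 6 has {1,2,3,4} → 6.
Cell (r6,c1): row 6 has {2,4,7}; column 1 has {1,2,4,5,6,7} → 3.
Cell (r6,c6): row 6 has {2,3,4,7}; column 6 has {1,2,3,4,6} → 5.
Cell (r6,c7): row 6 has {2,3,4,5,7}; column 7 has {1,2,3,4,5} → 6.
Cell (r7,c2): row 7 has {1,2,3,5}; column 2 has {2,3,5,6,7} → 4.
Cell (r7,c3): row 7 has {1,2,3,4,5}; column 3 has {1,2,3,4,5,7} → 6.
Cell (r7,c6): row 7 has {1,2,3,4,5,6}; column 6 has {1,2,3,4,5,6} → 7.
Cell (r1,c2): row 1 has {2,3,4,6}; column 2 has {2,3,4,5,6,7} → 1.
Cell (r1,c5): row 1 has {1,2,3,4,6}; column 5 has {2,3,4,6,7} → 5.
Cell (r1,c7): row 1 has {1,2,3,4,5,6}; column 7 has {1,2,3,4,5,6} → 7.
Cell (r6,c5): row 6 has {2,3,4,5,6,7}; column 5 has {2,3,4,5,6,7} → 1.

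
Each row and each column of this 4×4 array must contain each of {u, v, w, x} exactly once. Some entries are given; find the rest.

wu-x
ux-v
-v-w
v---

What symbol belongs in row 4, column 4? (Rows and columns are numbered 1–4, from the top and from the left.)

u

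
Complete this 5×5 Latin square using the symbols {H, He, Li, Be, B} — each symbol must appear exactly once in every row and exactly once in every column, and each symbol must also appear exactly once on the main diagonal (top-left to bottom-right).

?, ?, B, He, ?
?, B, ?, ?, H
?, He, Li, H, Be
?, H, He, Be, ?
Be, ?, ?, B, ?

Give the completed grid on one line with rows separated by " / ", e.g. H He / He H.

H Be B He Li / He B Be Li H / B He Li H Be / Li H He Be B / Be Li H B He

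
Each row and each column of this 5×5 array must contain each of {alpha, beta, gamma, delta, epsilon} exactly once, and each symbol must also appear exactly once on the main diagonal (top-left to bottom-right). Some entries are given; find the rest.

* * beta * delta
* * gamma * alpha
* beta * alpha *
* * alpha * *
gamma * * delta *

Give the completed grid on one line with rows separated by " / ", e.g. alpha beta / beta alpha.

alpha gamma beta epsilon delta / delta epsilon gamma beta alpha / epsilon beta delta alpha gamma / beta delta alpha gamma epsilon / gamma alpha epsilon delta beta

row 5 has {gamma,delta}; column 3 has {alpha,beta,gamma} — only epsilon is left for (r5,c3).
row 5 has {gamma,delta,epsilon}; column 5 has {alpha,delta}; the diagonal is empty so far — only beta is left for (r5,c5).
row 3 has {alpha,beta}; column 3 has {alpha,beta,gamma,epsilon}; the diagonal has {beta} — only delta is left for (r3,c3).
row 5 has {beta,gamma,delta,epsilon}; column 2 has {beta} — only alpha is left for (r5,c2).
row 2 has {alpha,gamma}; column 2 has {alpha,beta}; the diagonal has {beta,delta} — only epsilon is left for (r2,c2).
row 2 has {alpha,gamma,epsilon}; column 4 has {alpha,delta} — only beta is left for (r2,c4).
row 3 has {alpha,beta,delta}; column 1 has {gamma} — only epsilon is left for (r3,c1).
row 3 has {alpha,beta,delta,epsilon}; column 5 has {alpha,beta,delta} — only gamma is left for (r3,c5).
row 4 has {alpha}; column 4 has {alpha,beta,delta}; the diagonal has {beta,delta,epsilon} — only gamma is left for (r4,c4).
row 4 has {alpha,gamma}; column 5 has {alpha,beta,gamma,delta} — only epsilon is left for (r4,c5).
row 1 has {beta,delta}; column 1 has {gamma,epsilon}; the diagonal has {beta,gamma,delta,epsilon} — only alpha is left for (r1,c1).
row 1 has {alpha,beta,delta}; column 2 has {alpha,beta,epsilon} — only gamma is left for (r1,c2).
row 1 has {alpha,beta,gamma,delta}; column 4 has {alpha,beta,gamma,delta} — only epsilon is left for (r1,c4).
row 2 has {alpha,beta,gamma,epsilon}; column 1 has {alpha,gamma,epsilon} — only delta is left for (r2,c1).
row 4 has {alpha,gamma,epsilon}; column 1 has {alpha,gamma,delta,epsilon} — only beta is left for (r4,c1).
row 4 has {alpha,beta,gamma,epsilon}; column 2 has {alpha,beta,gamma,epsilon} — only delta is left for (r4,c2).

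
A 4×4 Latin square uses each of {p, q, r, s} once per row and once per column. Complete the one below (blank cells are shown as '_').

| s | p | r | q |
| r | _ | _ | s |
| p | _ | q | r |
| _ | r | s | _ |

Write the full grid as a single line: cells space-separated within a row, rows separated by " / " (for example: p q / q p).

s p r q / r q p s / p s q r / q r s p

(r2,c2) = q
(r2,c3) = p
(r3,c2) = s
(r4,c1) = q
(r4,c4) = p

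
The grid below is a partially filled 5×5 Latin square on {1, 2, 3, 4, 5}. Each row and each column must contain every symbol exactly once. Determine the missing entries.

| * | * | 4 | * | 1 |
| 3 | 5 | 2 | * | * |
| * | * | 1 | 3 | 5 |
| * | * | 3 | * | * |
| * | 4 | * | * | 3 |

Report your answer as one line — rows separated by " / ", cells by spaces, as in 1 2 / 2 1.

2 3 4 5 1 / 3 5 2 1 4 / 4 2 1 3 5 / 5 1 3 4 2 / 1 4 5 2 3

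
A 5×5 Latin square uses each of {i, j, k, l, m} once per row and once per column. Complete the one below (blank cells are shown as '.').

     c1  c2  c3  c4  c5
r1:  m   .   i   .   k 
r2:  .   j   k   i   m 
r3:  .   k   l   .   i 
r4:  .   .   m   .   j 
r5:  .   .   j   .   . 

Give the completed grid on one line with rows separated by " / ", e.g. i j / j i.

m l i j k / l j k i m / j k l m i / k i m l j / i m j k l

row 1 has {i,k,m}; column 2 has {j,k} — only l is left for (r1,c2).
row 1 has {i,k,l,m}; column 4 has {i} — only j is left for (r1,c4).
row 2 has {i,j,k,m}; column 1 has {m} — only l is left for (r2,c1).
row 3 has {i,k,l}; column 1 has {l,m} — only j is left for (r3,c1).
row 3 has {i,j,k,l}; column 4 has {i,j} — only m is left for (r3,c4).
row 4 has {j,m}; column 2 has {j,k,l} — only i is left for (r4,c2).
row 5 has {j}; column 2 has {i,j,k,l} — only m is left for (r5,c2).
row 5 has {j,m}; column 5 has {i,j,k,m} — only l is left for (r5,c5).
row 4 has {i,j,m}; column 1 has {j,l,m} — only k is left for (r4,c1).
row 4 has {i,j,k,m}; column 4 has {i,j,m} — only l is left for (r4,c4).
row 5 has {j,l,m}; column 1 has {j,k,l,m} — only i is left for (r5,c1).
row 5 has {i,j,l,m}; column 4 has {i,j,l,m} — only k is left for (r5,c4).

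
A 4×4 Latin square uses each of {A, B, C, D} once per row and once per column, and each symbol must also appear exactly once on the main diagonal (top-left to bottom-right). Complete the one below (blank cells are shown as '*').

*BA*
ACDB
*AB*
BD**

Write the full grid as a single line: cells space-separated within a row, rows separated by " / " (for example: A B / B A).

(r1,c1) = D
(r1,c4) = C
(r3,c1) = C
(r3,c4) = D
(r4,c3) = C
(r4,c4) = A

D B A C / A C D B / C A B D / B D C A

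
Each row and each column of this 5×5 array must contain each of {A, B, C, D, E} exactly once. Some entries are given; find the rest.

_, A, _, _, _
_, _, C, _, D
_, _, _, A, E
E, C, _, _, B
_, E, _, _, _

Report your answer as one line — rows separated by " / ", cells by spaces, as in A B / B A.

D A E B C / A B C E D / C D B A E / E C A D B / B E D C A

(r1,c5): row 1 has {A}; column 5 has {B,D,E}, so it must be C.
(r2,c2): row 2 has {C,D}; column 2 has {A,C,E}, so it must be B.
(r2,c4): row 2 has {B,C,D}; column 4 has {A}, so it must be E.
(r3,c2): row 3 has {A,E}; column 2 has {A,B,C,E}, so it must be D.
(r3,c3): row 3 has {A,D,E}; column 3 has {C}, so it must be B.
(r4,c4): row 4 has {B,C,E}; column 4 has {A,E}, so it must be D.
(r5,c5): row 5 has {E}; column 5 has {B,C,D,E}, so it must be A.
(r1,c4): row 1 has {A,C}; column 4 has {A,D,E}, so it must be B.
(r2,c1): row 2 has {B,C,D,E}; column 1 has {E}, so it must be A.
(r3,c1): row 3 has {A,B,D,E}; column 1 has {A,E}, so it must be C.
(r4,c3): row 4 has {B,C,D,E}; column 3 has {B,C}, so it must be A.
(r5,c3): row 5 has {A,E}; column 3 has {A,B,C}, so it must be D.
(r5,c4): row 5 has {A,D,E}; column 4 has {A,B,D,E}, so it must be C.
(r1,c1): row 1 has {A,B,C}; column 1 has {A,C,E}, so it must be D.
(r1,c3): row 1 has {A,B,C,D}; column 3 has {A,B,C,D}, so it must be E.
(r5,c1): row 5 has {A,C,D,E}; column 1 has {A,C,D,E}, so it must be B.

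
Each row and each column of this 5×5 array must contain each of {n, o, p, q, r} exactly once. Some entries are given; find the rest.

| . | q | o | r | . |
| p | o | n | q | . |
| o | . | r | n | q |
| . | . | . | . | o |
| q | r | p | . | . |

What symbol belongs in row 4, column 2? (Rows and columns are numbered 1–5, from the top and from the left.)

(r1,c1): row 1 has {o,q,r}; column 1 has {o,p,q}, so it must be n.
(r1,c5): row 1 has {n,o,q,r}; column 5 has {o,q}, so it must be p.
(r2,c5): row 2 has {n,o,p,q}; column 5 has {o,p,q}, so it must be r.
(r3,c2): row 3 has {n,o,q,r}; column 2 has {o,q,r}, so it must be p.
(r4,c1): row 4 has {o}; column 1 has {n,o,p,q}, so it must be r.
(r4,c2): row 4 has {o,r}; column 2 has {o,p,q,r}, so it must be n.

n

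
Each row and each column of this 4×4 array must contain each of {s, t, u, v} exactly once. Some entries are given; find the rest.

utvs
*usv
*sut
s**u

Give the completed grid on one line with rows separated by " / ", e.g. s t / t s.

u t v s / t u s v / v s u t / s v t u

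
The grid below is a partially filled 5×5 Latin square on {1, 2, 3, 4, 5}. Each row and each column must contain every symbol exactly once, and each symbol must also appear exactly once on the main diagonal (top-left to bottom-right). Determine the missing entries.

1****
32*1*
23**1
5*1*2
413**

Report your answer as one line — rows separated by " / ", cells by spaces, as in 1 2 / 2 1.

1 5 2 4 3 / 3 2 5 1 4 / 2 3 4 5 1 / 5 4 1 3 2 / 4 1 3 2 5

row 4 has {1,2,5}; column 2 has {1,2,3} — only 4 is left for (r4,c2).
row 4 has {1,2,4,5}; column 4 has {1}; the diagonal has {1,2} — only 3 is left for (r4,c4).
row 5 has {1,3,4}; column 5 has {1,2}; the diagonal has {1,2,3} — only 5 is left for (r5,c5).
row 1 has {1}; column 2 has {1,2,3,4} — only 5 is left for (r1,c2).
row 2 has {1,2,3}; column 5 has {1,2,5} — only 4 is left for (r2,c5).
row 3 has {1,2,3}; column 3 has {1,3}; the diagonal has {1,2,3,5} — only 4 is left for (r3,c3).
row 3 has {1,2,3,4}; column 4 has {1,3} — only 5 is left for (r3,c4).
row 5 has {1,3,4,5}; column 4 has {1,3,5} — only 2 is left for (r5,c4).
row 1 has {1,5}; column 3 has {1,3,4} — only 2 is left for (r1,c3).
row 1 has {1,2,5}; column 4 has {1,2,3,5} — only 4 is left for (r1,c4).
row 1 has {1,2,4,5}; column 5 has {1,2,4,5} — only 3 is left for (r1,c5).
row 2 has {1,2,3,4}; column 3 has {1,2,3,4} — only 5 is left for (r2,c3).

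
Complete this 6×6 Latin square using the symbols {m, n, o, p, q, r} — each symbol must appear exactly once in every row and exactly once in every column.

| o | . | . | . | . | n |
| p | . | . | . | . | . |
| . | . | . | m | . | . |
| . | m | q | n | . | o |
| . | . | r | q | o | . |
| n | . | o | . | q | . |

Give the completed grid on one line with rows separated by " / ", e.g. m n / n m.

(r4,c1) = r
(r4,c5) = p
(r5,c1) = m
(r5,c6) = p
(r3,c1) = q
(r3,c6) = r
(r5,c2) = n
(r6,c6) = m
(r2,c6) = q
(r3,c5) = n
(r3,c3) = p
(r1,c3) = m
(r1,c5) = r
(r2,c3) = n
(r2,c5) = m
(r3,c2) = o
(r1,c4) = p
(r2,c2) = r
(r2,c4) = o
(r6,c2) = p
(r6,c4) = r
(r1,c2) = q

o q m p r n / p r n o m q / q o p m n r / r m q n p o / m n r q o p / n p o r q m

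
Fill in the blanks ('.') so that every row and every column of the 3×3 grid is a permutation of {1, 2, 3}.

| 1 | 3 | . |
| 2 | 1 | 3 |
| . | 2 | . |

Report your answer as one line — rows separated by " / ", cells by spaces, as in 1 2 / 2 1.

1 3 2 / 2 1 3 / 3 2 1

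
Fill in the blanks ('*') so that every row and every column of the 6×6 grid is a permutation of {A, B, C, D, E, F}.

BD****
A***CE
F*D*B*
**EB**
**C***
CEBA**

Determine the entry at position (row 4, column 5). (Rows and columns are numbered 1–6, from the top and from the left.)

(r2,c3): row 2 has {A,C,E}; column 3 has {B,C,D,E}, so it must be F.
(r2,c4): row 2 has {A,C,E,F}; column 4 has {A,B}, so it must be D.
(r4,c1): row 4 has {B,E}; column 1 has {A,B,C,F}, so it must be D.
(r5,c1): row 5 has {C}; column 1 has {A,B,C,D,F}, so it must be E.
(r5,c4): row 5 has {C,E}; column 4 has {A,B,D}, so it must be F.
(r1,c3): row 1 has {B,D}; column 3 has {B,C,D,E,F}, so it must be A.
(r2,c2): row 2 has {A,C,D,E,F}; column 2 has {D,E}, so it must be B.
(r5,c2): row 5 has {C,E,F}; column 2 has {B,D,E}, so it must be A.
(r5,c5): row 5 has {A,C,E,F}; column 5 has {B,C}, so it must be D.
(r5,c6): row 5 has {A,C,D,E,F}; column 6 has {E}, so it must be B.
(r6,c5): row 6 has {A,B,C,E}; column 5 has {B,C,D}, so it must be F.
(r6,c6): row 6 has {A,B,C,E,F}; column 6 has {B,E}, so it must be D.
(r1,c5): row 1 has {A,B,D}; column 5 has {B,C,D,F}, so it must be E.
(r3,c2): row 3 has {B,D,F}; column 2 has {A,B,D,E}, so it must be C.
(r3,c4): row 3 has {B,C,D,F}; column 4 has {A,B,D,F}, so it must be E.
(r3,c6): row 3 has {B,C,D,E,F}; column 6 has {B,D,E}, so it must be A.
(r4,c2): row 4 has {B,D,E}; column 2 has {A,B,C,D,E}, so it must be F.
(r4,c5): row 4 has {B,D,E,F}; column 5 has {B,C,D,E,F}, so it must be A.

A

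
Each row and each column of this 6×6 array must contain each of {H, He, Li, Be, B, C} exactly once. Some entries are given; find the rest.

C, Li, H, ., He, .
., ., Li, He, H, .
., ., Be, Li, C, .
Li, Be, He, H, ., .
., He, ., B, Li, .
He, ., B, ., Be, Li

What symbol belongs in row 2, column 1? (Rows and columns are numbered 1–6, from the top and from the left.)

(r1,c4): row 1 has {H,He,Li,C}; column 4 has {H,He,Li,B}, so it must be Be.
(r1,c6): row 1 has {H,He,Li,Be,C}; column 6 has {Li}, so it must be B.
(r4,c5): row 4 has {H,He,Li,Be}; column 5 has {H,He,Li,Be,C}, so it must be B.
(r4,c6): row 4 has {H,He,Li,Be,B}; column 6 has {Li,B}, so it must be C.
(r5,c3): row 5 has {He,Li,B}; column 3 has {H,He,Li,Be,B}, so it must be C.
(r6,c4): row 6 has {He,Li,Be,B}; column 4 has {H,He,Li,Be,B}, so it must be C.
(r2,c6): row 2 has {H,He,Li}; column 6 has {Li,B,C}, so it must be Be.
(r5,c6): row 5 has {He,Li,B,C}; column 6 has {Li,Be,B,C}, so it must be H.
(r6,c2): row 6 has {He,Li,Be,B,C}; column 2 has {He,Li,Be}, so it must be H.
(r2,c1): row 2 has {H,He,Li,Be}; column 1 has {He,Li,C}, so it must be B.

B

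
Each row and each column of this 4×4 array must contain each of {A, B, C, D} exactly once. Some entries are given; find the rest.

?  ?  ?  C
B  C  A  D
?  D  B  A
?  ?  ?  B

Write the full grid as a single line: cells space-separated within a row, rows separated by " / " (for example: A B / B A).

row 1 has {C}; column 3 has {A,B} — only D is left for (r1,c3).
row 3 has {A,B,D}; column 1 has {B} — only C is left for (r3,c1).
row 4 has {B}; column 2 has {C,D} — only A is left for (r4,c2).
row 4 has {A,B}; column 3 has {A,B,D} — only C is left for (r4,c3).
row 1 has {C,D}; column 1 has {B,C} — only A is left for (r1,c1).
row 1 has {A,C,D}; column 2 has {A,C,D} — only B is left for (r1,c2).
row 4 has {A,B,C}; column 1 has {A,B,C} — only D is left for (r4,c1).

A B D C / B C A D / C D B A / D A C B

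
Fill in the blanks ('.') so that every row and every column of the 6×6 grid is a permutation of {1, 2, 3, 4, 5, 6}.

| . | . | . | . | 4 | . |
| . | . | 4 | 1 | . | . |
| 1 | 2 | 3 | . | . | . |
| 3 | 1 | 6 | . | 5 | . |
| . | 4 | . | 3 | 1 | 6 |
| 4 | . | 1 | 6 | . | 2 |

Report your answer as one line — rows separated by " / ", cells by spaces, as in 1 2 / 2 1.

6 3 2 5 4 1 / 5 6 4 1 2 3 / 1 2 3 4 6 5 / 3 1 6 2 5 4 / 2 4 5 3 1 6 / 4 5 1 6 3 2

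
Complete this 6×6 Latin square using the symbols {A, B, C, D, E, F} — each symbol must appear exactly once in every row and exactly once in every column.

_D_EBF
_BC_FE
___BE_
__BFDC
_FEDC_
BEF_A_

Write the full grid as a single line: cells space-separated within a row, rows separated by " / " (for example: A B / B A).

C D A E B F / D B C A F E / F C D B E A / E A B F D C / A F E D C B / B E F C A D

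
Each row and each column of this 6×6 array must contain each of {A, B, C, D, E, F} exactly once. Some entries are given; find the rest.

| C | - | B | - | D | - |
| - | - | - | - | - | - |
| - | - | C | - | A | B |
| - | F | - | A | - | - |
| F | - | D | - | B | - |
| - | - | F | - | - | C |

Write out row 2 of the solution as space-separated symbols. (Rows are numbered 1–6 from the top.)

D C A B F E

(r4,c3) = E
(r4,c5) = C
(r4,c6) = D
(r6,c5) = E
(r2,c3) = A
(r2,c5) = F
(r2,c6) = E
(r4,c1) = B
(r5,c6) = A
(r1,c6) = F
(r2,c1) = D
(r3,c1) = E
(r3,c2) = D
(r3,c4) = F
(r6,c1) = A
(r6,c2) = B
(r6,c4) = D
(r1,c4) = E
(r2,c2) = C
(r2,c4) = B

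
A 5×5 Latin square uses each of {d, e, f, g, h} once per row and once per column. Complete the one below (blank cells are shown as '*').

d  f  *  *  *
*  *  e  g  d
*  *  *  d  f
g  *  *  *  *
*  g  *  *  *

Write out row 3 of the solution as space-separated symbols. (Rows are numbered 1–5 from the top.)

h e g d f

(r2,c2) = h
(r3,c2) = e
(r4,c2) = d
(r2,c1) = f
(r3,c1) = h
(r3,c3) = g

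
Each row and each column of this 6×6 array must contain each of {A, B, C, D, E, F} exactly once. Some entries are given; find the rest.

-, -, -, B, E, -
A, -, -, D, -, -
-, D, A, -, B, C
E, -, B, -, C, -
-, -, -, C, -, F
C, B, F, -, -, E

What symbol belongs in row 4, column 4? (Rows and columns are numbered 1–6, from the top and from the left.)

(r2,c5) = F
(r2,c6) = B
(r3,c1) = F
(r3,c4) = E
(r6,c4) = A
(r6,c5) = D
(r1,c1) = D
(r1,c3) = C
(r1,c6) = A
(r2,c3) = E
(r4,c4) = F

F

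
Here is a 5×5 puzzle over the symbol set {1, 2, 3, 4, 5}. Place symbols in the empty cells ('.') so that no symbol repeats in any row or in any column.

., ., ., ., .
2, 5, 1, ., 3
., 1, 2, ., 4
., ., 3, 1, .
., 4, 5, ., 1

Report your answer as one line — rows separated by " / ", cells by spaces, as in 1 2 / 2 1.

At row 1, column 3: row 1 is empty so far; column 3 has {1,2,3,5}; that leaves 4.
At row 2, column 4: row 2 has {1,2,3,5}; column 4 has {1}; that leaves 4.
At row 4, column 2: row 4 has {1,3}; column 2 has {1,4,5}; that leaves 2.
At row 4, column 5: row 4 has {1,2,3}; column 5 has {1,3,4}; that leaves 5.
At row 5, column 1: row 5 has {1,4,5}; column 1 has {2}; that leaves 3.
At row 5, column 4: row 5 has {1,3,4,5}; column 4 has {1,4}; that leaves 2.
At row 1, column 2: row 1 has {4}; column 2 has {1,2,4,5}; that leaves 3.
At row 1, column 4: row 1 has {3,4}; column 4 has {1,2,4}; that leaves 5.
At row 1, column 5: row 1 has {3,4,5}; column 5 has {1,3,4,5}; that leaves 2.
At row 3, column 1: row 3 has {1,2,4}; column 1 has {2,3}; that leaves 5.
At row 3, column 4: row 3 has {1,2,4,5}; column 4 has {1,2,4,5}; that leaves 3.
At row 4, column 1: row 4 has {1,2,3,5}; column 1 has {2,3,5}; that leaves 4.
At row 1, column 1: row 1 has {2,3,4,5}; column 1 has {2,3,4,5}; that leaves 1.

1 3 4 5 2 / 2 5 1 4 3 / 5 1 2 3 4 / 4 2 3 1 5 / 3 4 5 2 1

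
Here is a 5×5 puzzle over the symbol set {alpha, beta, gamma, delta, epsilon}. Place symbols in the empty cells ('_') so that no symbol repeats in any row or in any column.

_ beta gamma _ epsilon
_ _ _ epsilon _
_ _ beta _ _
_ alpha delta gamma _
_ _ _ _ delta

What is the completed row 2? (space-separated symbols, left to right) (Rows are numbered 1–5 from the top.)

beta delta alpha epsilon gamma

(r2,c3) = alpha
(r4,c5) = beta
(r5,c3) = epsilon
(r2,c5) = gamma
(r3,c5) = alpha
(r4,c1) = epsilon
(r5,c2) = gamma
(r2,c2) = delta
(r3,c2) = epsilon
(r3,c4) = delta
(r1,c4) = alpha
(r2,c1) = beta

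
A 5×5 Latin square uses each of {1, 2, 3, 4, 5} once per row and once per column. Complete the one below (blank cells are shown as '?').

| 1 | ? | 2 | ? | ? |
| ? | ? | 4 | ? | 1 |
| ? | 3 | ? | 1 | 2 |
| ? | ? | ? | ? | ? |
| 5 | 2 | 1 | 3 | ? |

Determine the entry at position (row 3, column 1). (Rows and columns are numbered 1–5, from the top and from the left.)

Cell (r2,c2): row 2 has {1,4}; column 2 has {2,3} → 5.
Cell (r2,c4): row 2 has {1,4,5}; column 4 has {1,3} → 2.
Cell (r3,c1): row 3 has {1,2,3}; column 1 has {1,5} → 4.

4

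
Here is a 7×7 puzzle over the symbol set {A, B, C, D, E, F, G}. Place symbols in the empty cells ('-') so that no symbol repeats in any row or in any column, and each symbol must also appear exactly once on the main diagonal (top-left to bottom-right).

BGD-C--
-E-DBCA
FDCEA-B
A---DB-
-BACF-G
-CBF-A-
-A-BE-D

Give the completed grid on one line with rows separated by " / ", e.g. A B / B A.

row 1 has {B,C,D,G}; column 4 has {B,C,D,E,F} — only A is left for (r1,c4).
row 2 has {A,B,C,D,E}; column 1 has {A,B,F} — only G is left for (r2,c1).
row 2 has {A,B,C,D,E,G}; column 3 has {A,B,C,D} — only F is left for (r2,c3).
row 3 has {A,B,C,D,E,F}; column 6 has {A,B,C} — only G is left for (r3,c6).
row 4 has {A,B,D}; column 2 has {A,B,C,D,E,G} — only F is left for (r4,c2).
row 4 has {A,B,D,F}; column 4 has {A,B,C,D,E,F}; the diagonal has {A,B,C,D,E,F} — only G is left for (r4,c4).
row 6 has {A,B,C,F}; column 5 has {A,B,C,D,E,F} — only G is left for (r6,c5).
row 6 has {A,B,C,F,G}; column 7 has {A,B,D,G} — only E is left for (r6,c7).
row 7 has {A,B,D,E}; column 1 has {A,B,F,G} — only C is left for (r7,c1).
row 7 has {A,B,C,D,E}; column 3 has {A,B,C,D,F} — only G is left for (r7,c3).
row 7 has {A,B,C,D,E,G}; column 6 has {A,B,C,G} — only F is left for (r7,c6).
row 1 has {A,B,C,D,G}; column 6 has {A,B,C,F,G} — only E is left for (r1,c6).
row 1 has {A,B,C,D,E,G}; column 7 has {A,B,D,E,G} — only F is left for (r1,c7).
row 4 has {A,B,D,F,G}; column 3 has {A,B,C,D,F,G} — only E is left for (r4,c3).
row 4 has {A,B,D,E,F,G}; column 7 has {A,B,D,E,F,G} — only C is left for (r4,c7).
row 5 has {A,B,C,F,G}; column 6 has {A,B,C,E,F,G} — only D is left for (r5,c6).
row 6 has {A,B,C,E,F,G}; column 1 has {A,B,C,F,G} — only D is left for (r6,c1).
row 5 has {A,B,C,D,F,G}; column 1 has {A,B,C,D,F,G} — only E is left for (r5,c1).

B G D A C E F / G E F D B C A / F D C E A G B / A F E G D B C / E B A C F D G / D C B F G A E / C A G B E F D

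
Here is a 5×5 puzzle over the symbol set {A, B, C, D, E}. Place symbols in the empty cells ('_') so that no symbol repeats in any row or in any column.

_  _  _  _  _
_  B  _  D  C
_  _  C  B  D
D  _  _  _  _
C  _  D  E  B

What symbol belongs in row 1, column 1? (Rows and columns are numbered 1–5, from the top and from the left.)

B

At row 5, column 2: row 5 has {B,C,D,E}; column 2 has {B}; that leaves A.
At row 3, column 2: row 3 has {B,C,D}; column 2 has {A,B}; that leaves E.
At row 4, column 2: row 4 has {D}; column 2 has {A,B,E}; that leaves C.
At row 4, column 4: row 4 has {C,D}; column 4 has {B,D,E}; that leaves A.
At row 4, column 5: row 4 has {A,C,D}; column 5 has {B,C,D}; that leaves E.
At row 1, column 2: row 1 is empty so far; column 2 has {A,B,C,E}; that leaves D.
At row 1, column 4: row 1 has {D}; column 4 has {A,B,D,E}; that leaves C.
At row 1, column 5: row 1 has {C,D}; column 5 has {B,C,D,E}; that leaves A.
At row 3, column 1: row 3 has {B,C,D,E}; column 1 has {C,D}; that leaves A.
At row 4, column 3: row 4 has {A,C,D,E}; column 3 has {C,D}; that leaves B.
At row 1, column 3: row 1 has {A,C,D}; column 3 has {B,C,D}; that leaves E.
At row 2, column 1: row 2 has {B,C,D}; column 1 has {A,C,D}; that leaves E.
At row 2, column 3: row 2 has {B,C,D,E}; column 3 has {B,C,D,E}; that leaves A.
At row 1, column 1: row 1 has {A,C,D,E}; column 1 has {A,C,D,E}; that leaves B.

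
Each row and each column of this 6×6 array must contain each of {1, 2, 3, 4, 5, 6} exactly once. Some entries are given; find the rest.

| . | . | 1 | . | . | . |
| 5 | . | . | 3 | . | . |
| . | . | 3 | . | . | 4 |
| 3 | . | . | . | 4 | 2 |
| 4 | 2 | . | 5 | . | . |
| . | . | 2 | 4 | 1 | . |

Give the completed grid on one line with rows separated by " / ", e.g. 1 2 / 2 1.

2 4 1 6 5 3 / 5 1 4 3 2 6 / 1 5 3 2 6 4 / 3 6 5 1 4 2 / 4 2 6 5 3 1 / 6 3 2 4 1 5

(r5,c3) = 6
(r5,c5) = 3
(r5,c6) = 1
(r6,c1) = 6
(r1,c1) = 2
(r1,c4) = 6
(r1,c5) = 5
(r1,c6) = 3
(r2,c3) = 4
(r2,c6) = 6
(r3,c1) = 1
(r3,c4) = 2
(r3,c5) = 6
(r4,c3) = 5
(r4,c4) = 1
(r6,c6) = 5
(r1,c2) = 4
(r2,c2) = 1
(r2,c5) = 2
(r3,c2) = 5
(r4,c2) = 6
(r6,c2) = 3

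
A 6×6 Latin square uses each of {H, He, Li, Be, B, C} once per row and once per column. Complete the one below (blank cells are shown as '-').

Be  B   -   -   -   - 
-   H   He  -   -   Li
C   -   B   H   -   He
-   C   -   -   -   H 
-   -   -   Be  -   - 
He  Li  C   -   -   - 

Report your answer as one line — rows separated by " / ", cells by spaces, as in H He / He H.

row 1 has {Be,B}; column 6 has {H,He,Li} — only C is left for (r1,c6).
row 2 has {H,He,Li}; column 1 has {He,Be,C} — only B is left for (r2,c1).
row 2 has {H,He,Li,B}; column 4 has {H,Be} — only C is left for (r2,c4).
row 2 has {H,He,Li,B,C}; column 5 is empty so far — only Be is left for (r2,c5).
row 3 has {H,He,B,C}; column 2 has {H,Li,B,C} — only Be is left for (r3,c2).
row 3 has {H,He,Be,B,C}; column 5 has {Be} — only Li is left for (r3,c5).
row 4 has {H,C}; column 1 has {He,Be,B,C} — only Li is left for (r4,c1).
row 4 has {H,Li,C}; column 3 has {He,B,C} — only Be is left for (r4,c3).
row 5 has {Be}; column 1 has {He,Li,Be,B,C} — only H is left for (r5,c1).
row 5 has {H,Be}; column 2 has {H,Li,Be,B,C} — only He is left for (r5,c2).
row 5 has {H,He,Be}; column 3 has {He,Be,B,C} — only Li is left for (r5,c3).
row 5 has {H,He,Li,Be}; column 6 has {H,He,Li,C} — only B is left for (r5,c6).
row 6 has {He,Li,C}; column 4 has {H,Be,C} — only B is left for (r6,c4).
row 6 has {He,Li,B,C}; column 5 has {Li,Be} — only H is left for (r6,c5).
row 6 has {H,He,Li,B,C}; column 6 has {H,He,Li,B,C} — only Be is left for (r6,c6).
row 1 has {Be,B,C}; column 3 has {He,Li,Be,B,C} — only H is left for (r1,c3).
row 1 has {H,Be,B,C}; column 5 has {H,Li,Be} — only He is left for (r1,c5).
row 4 has {H,Li,Be,C}; column 4 has {H,Be,B,C} — only He is left for (r4,c4).
row 4 has {H,He,Li,Be,C}; column 5 has {H,He,Li,Be} — only B is left for (r4,c5).
row 5 has {H,He,Li,Be,B}; column 5 has {H,He,Li,Be,B} — only C is left for (r5,c5).
row 1 has {H,He,Be,B,C}; column 4 has {H,He,Be,B,C} — only Li is left for (r1,c4).

Be B H Li He C / B H He C Be Li / C Be B H Li He / Li C Be He B H / H He Li Be C B / He Li C B H Be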